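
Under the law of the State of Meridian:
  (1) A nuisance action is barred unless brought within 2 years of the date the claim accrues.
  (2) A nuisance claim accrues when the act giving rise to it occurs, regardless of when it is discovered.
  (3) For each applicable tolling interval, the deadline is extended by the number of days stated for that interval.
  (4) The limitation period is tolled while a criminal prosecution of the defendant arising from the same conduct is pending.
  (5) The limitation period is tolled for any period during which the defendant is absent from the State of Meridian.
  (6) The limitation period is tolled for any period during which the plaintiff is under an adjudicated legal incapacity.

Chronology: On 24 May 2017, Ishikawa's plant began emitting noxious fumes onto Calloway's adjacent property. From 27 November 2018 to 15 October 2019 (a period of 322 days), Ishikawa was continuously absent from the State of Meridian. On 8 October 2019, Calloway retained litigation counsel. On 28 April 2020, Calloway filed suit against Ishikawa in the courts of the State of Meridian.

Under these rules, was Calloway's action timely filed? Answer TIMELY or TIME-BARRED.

TIME-BARRED

The limitation period began to run on 24 May 2017.
2 years from 24 May 2017 is 24 May 2019.
The period was tolled for 322 days by the defendant's absence from the jurisdiction (27 November 2018 to 15 October 2019), pushing the deadline to 10 April 2020.
Nothing else in the chronology tolls or restarts the period.
Filing on 28 April 2020 missed the 10 April 2020 deadline — the action is time-barred.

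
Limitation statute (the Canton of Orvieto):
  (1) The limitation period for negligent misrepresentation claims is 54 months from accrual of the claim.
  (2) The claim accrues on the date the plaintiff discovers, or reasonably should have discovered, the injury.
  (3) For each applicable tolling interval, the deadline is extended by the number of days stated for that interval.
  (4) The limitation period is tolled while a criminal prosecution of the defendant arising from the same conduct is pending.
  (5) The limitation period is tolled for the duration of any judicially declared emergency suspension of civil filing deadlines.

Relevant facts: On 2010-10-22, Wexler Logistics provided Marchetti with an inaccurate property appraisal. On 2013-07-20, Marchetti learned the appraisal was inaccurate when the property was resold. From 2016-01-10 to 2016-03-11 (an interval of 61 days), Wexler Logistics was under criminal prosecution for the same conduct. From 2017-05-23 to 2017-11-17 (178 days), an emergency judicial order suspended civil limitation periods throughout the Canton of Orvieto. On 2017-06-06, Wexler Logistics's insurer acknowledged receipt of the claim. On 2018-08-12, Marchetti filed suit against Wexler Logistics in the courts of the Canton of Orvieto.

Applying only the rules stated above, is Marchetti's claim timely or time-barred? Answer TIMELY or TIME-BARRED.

TIMELY

The claim did not accrue until Marchetti discovered the injury on 2013-07-20; the 2010-10-22 act date does not start the clock under the stated rule.
Adding the 54 months base period to 2013-07-20 gives a deadline of 2018-01-20, before any tolling.
The period was tolled for 61 days by the pending criminal prosecution (2016-01-10 to 2016-03-11), pushing the deadline to 2018-03-22.
Because the emergency suspension of filing deadlines ran from 2017-05-23 to 2017-11-17, the deadline is extended by 178 days to 2018-09-16.
Nothing else in the chronology tolls or restarts the period.
Filing on 2018-08-12 beat the 2018-09-16 deadline — the action is timely.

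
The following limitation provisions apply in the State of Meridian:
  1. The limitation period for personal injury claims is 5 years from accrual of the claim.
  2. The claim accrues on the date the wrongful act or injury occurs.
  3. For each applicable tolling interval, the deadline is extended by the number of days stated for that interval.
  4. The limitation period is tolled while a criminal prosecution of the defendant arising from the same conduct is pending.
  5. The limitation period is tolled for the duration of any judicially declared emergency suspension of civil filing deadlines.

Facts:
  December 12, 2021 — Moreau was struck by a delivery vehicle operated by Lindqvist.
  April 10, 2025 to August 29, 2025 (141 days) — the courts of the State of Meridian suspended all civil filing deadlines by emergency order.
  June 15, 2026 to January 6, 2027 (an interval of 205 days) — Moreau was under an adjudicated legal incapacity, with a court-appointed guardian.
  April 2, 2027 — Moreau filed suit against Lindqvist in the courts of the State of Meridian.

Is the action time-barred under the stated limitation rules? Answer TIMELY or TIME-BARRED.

The claim accrued on December 12, 2021, when the wrongful act occurred.
5 years from December 12, 2021 is December 12, 2026.
Because the emergency suspension of filing deadlines ran from April 10, 2025 to August 29, 2025, the deadline is extended by 141 days to May 2, 2027.
No stated provision tolls the period for the plaintiff's incapacity, so the interval from June 15, 2026 to January 6, 2027 has no effect on the deadline.
Moreau filed on April 2, 2027, before the May 2, 2027 deadline, so the action is timely.

TIMELY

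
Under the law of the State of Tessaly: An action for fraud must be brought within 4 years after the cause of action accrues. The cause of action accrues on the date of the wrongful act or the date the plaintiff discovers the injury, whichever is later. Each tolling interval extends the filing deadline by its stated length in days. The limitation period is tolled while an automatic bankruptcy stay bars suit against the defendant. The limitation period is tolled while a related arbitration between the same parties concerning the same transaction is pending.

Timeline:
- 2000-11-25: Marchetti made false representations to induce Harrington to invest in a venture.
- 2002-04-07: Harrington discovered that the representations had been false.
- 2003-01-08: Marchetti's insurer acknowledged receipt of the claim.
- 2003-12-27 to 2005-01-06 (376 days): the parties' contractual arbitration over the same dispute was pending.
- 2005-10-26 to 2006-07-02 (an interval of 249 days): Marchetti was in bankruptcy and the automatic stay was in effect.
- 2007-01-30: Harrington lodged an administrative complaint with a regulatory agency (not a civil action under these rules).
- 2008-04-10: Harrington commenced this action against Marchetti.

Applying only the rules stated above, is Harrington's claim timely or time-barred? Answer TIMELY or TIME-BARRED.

TIME-BARRED

The claim accrued on 2002-04-07 — the later of the 2000-11-25 act and the 2002-04-07 discovery.
Adding the 4 years base period to 2002-04-07 gives a deadline of 2006-04-07, before any tolling.
The period was tolled for 376 days by the pending related arbitration (2003-12-27 to 2005-01-06), pushing the deadline to 2007-04-18.
The period was tolled for 249 days by the automatic bankruptcy stay (2005-10-26 to 2006-07-02), pushing the deadline to 2007-12-23.
Nothing else in the chronology tolls or restarts the period.
Filing on 2008-04-10 missed the 2007-12-23 deadline — the action is time-barred.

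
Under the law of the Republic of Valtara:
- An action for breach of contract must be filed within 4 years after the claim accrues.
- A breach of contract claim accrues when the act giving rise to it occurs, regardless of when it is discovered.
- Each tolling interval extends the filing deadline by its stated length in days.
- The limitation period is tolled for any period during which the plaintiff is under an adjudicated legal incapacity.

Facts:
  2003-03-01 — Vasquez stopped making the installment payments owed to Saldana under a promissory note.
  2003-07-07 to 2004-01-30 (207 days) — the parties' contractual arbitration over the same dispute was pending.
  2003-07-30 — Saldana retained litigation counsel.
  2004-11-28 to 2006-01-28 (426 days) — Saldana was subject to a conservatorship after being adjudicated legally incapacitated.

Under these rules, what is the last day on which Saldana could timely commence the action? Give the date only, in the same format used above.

2008-04-30

The limitation period began to run on 2003-03-01.
Adding the 4 years base period to 2003-03-01 gives a deadline of 2007-03-01, before any tolling.
The plaintiff's legal incapacity from 2004-11-28 to 2006-01-28 tolled the period for 426 days, extending the deadline to 2008-04-30.
No stated provision tolls the period for a pending arbitration, so the interval from 2003-07-07 to 2004-01-30 has no effect on the deadline.
Nothing else in the chronology tolls or restarts the period.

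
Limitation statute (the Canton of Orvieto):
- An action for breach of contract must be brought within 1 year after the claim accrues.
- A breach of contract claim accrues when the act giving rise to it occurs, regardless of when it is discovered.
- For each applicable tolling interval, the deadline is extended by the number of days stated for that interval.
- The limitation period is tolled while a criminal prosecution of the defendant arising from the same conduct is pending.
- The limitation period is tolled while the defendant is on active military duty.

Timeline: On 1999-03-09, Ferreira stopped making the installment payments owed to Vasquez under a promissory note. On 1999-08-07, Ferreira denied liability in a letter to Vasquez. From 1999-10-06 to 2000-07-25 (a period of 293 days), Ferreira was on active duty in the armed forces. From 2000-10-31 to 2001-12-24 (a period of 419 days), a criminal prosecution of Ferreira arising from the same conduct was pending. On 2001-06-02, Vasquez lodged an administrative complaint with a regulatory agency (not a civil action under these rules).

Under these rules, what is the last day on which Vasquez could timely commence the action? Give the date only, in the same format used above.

2002-02-19

The claim accrued on 1999-03-09, the date of the act.
Adding the 1 year base period to 1999-03-09 gives a deadline of 2000-03-09, before any tolling.
Because the defendant's active military service ran from 1999-10-06 to 2000-07-25, the deadline is extended by 293 days to 2000-12-27.
Because the pending criminal prosecution ran from 2000-10-31 to 2001-12-24, the deadline is extended by 419 days to 2002-02-19.
None of the other events listed affects the running of the period under the stated rules.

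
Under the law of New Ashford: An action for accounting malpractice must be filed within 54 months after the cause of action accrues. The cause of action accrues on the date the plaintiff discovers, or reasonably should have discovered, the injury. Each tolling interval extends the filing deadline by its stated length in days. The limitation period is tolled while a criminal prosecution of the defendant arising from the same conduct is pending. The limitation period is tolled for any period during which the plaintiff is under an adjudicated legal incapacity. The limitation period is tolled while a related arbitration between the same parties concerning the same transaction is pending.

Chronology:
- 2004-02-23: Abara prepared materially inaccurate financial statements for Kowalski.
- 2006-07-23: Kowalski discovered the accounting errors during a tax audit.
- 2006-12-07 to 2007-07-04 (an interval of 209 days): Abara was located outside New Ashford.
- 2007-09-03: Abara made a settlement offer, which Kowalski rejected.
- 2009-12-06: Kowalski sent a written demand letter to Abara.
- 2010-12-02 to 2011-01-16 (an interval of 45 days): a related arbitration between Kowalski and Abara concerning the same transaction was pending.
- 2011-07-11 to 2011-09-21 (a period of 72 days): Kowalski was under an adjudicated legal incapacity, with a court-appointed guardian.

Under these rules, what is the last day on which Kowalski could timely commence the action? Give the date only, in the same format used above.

Under the discovery rule, the claim accrued on 2006-07-23, when Kowalski discovered the injury — not on the 2004-02-23 date of the underlying act.
Adding the 54 months base period to 2006-07-23 gives a deadline of 2011-01-23, before any tolling.
The period was tolled for 45 days by the pending related arbitration (2010-12-02 to 2011-01-16), pushing the deadline to 2011-03-09.
By the time the plaintiff's legal incapacity began on 2011-07-11, the limitation period had already expired on 2011-03-09; that interval cannot revive it.
No stated provision tolls the period for the defendant's absence, so the interval from 2006-12-07 to 2007-07-04 has no effect on the deadline.
The other events in the timeline have no effect on the limitation period under the stated rules.

2011-03-09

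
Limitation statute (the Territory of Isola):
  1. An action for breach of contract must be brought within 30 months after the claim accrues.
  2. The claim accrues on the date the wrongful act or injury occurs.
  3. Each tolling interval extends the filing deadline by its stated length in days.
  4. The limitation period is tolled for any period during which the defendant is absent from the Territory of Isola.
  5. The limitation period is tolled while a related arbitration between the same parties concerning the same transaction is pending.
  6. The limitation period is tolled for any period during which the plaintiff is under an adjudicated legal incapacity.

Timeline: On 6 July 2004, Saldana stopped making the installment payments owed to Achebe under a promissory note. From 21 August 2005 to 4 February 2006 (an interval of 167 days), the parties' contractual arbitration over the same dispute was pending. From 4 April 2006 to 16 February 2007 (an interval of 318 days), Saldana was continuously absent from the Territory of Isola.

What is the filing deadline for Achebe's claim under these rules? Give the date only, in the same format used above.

5 May 2008

The claim accrued on 6 July 2004, the date of the act.
30 months from 6 July 2004 is 6 January 2007.
The period was tolled for 167 days by the pending related arbitration (21 August 2005 to 4 February 2006), pushing the deadline to 22 June 2007.
Because the defendant's absence from the jurisdiction ran from 4 April 2006 to 16 February 2007, the deadline is extended by 318 days to 5 May 2008.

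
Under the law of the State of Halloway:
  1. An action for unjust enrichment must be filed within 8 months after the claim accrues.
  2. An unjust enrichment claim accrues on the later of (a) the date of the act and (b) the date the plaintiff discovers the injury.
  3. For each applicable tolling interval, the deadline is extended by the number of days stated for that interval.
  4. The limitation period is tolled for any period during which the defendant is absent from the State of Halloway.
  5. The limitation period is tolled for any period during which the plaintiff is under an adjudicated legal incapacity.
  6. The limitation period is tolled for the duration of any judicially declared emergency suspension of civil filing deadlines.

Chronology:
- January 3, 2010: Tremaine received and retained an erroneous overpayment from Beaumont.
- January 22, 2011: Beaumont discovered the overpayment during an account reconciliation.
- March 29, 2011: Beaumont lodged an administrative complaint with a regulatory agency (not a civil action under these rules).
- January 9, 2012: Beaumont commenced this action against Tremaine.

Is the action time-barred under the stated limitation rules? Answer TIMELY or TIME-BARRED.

TIME-BARRED

The claim accrued on January 22, 2011 — the later of the January 3, 2010 act and the January 22, 2011 discovery.
The untolled deadline — 8 months after January 22, 2011 — is September 22, 2011.
The other events in the timeline have no effect on the limitation period under the stated rules.
The January 9, 2012 filing falls after the September 22, 2011 deadline; the claim is time-barred.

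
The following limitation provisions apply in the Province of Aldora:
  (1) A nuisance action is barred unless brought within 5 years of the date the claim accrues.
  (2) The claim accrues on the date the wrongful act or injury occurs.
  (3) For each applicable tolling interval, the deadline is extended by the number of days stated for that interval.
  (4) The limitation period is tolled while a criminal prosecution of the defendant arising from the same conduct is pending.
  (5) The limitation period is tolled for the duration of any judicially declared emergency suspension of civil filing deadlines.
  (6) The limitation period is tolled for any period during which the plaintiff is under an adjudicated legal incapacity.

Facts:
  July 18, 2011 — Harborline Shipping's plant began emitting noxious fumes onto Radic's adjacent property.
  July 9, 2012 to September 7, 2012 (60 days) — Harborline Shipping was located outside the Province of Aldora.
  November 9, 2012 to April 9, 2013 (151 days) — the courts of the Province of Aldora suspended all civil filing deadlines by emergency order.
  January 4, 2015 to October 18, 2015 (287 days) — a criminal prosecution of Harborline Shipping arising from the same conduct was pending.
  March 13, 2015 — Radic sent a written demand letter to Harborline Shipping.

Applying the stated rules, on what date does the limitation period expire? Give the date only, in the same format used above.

The limitation period began to run on July 18, 2011.
Adding the 5 years base period to July 18, 2011 gives a deadline of July 18, 2016, before any tolling.
Because the emergency suspension of filing deadlines ran from November 9, 2012 to April 9, 2013, the deadline is extended by 151 days to December 16, 2016.
Because the pending criminal prosecution ran from January 4, 2015 to October 18, 2015, the deadline is extended by 287 days to September 29, 2017.
The defendant's absence from the jurisdiction from July 9, 2012 to September 7, 2012 does not toll the period, because no stated rule makes the defendant's absence a tolling event.
None of the other events listed affects the running of the period under the stated rules.

September 29, 2017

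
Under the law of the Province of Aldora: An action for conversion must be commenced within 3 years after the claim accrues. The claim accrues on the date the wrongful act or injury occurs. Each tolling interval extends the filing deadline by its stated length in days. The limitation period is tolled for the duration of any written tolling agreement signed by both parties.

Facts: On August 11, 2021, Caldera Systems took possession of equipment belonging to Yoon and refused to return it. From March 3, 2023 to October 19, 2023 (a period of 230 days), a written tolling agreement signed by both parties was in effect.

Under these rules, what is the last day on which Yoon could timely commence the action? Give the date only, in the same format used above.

March 29, 2025

The claim accrued on August 11, 2021, when the wrongful act occurred.
3 years from August 11, 2021 is August 11, 2024.
Because the written tolling agreement ran from March 3, 2023 to October 19, 2023, the deadline is extended by 230 days to March 29, 2025.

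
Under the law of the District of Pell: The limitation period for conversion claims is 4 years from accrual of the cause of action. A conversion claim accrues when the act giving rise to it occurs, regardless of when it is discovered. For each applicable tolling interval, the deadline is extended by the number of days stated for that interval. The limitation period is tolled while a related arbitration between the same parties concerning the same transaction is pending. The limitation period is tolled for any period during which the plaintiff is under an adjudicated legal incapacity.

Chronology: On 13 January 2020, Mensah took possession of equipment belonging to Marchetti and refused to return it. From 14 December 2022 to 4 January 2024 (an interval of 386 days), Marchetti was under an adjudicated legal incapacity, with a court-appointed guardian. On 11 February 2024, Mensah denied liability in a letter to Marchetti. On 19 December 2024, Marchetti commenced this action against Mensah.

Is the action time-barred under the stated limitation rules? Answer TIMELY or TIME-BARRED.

The limitation period began to run on 13 January 2020.
Adding the 4 years base period to 13 January 2020 gives a deadline of 13 January 2024, before any tolling.
The plaintiff's legal incapacity from 14 December 2022 to 4 January 2024 tolled the period for 386 days, extending the deadline to 2 February 2025.
None of the other events listed affects the running of the period under the stated rules.
Filing on 19 December 2024 beat the 2 February 2025 deadline — the action is timely.

TIMELY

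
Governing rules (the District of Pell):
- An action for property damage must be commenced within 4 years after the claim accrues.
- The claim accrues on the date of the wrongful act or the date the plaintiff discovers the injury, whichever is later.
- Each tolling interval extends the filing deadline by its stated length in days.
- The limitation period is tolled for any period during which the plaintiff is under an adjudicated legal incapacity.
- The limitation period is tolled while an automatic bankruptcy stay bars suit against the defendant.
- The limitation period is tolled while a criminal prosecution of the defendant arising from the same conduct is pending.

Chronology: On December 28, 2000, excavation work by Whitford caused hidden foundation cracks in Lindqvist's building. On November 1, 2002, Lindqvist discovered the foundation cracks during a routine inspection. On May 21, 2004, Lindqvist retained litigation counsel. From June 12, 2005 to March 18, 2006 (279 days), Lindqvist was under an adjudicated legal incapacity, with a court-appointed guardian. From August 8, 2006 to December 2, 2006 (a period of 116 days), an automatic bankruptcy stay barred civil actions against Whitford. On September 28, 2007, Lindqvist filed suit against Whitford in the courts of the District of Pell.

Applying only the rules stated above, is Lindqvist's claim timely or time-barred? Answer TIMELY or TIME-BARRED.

TIMELY

The claim accrued on November 1, 2002 — the later of the December 28, 2000 act and the November 1, 2002 discovery.
Adding the 4 years base period to November 1, 2002 gives a deadline of November 1, 2006, before any tolling.
The period was tolled for 279 days by the plaintiff's legal incapacity (June 12, 2005 to March 18, 2006), pushing the deadline to August 7, 2007.
The period was tolled for 116 days by the automatic bankruptcy stay (August 8, 2006 to December 2, 2006), pushing the deadline to December 1, 2007.
None of the other events listed affects the running of the period under the stated rules.
The September 28, 2007 filing precedes the December 1, 2007 deadline; the claim is timely.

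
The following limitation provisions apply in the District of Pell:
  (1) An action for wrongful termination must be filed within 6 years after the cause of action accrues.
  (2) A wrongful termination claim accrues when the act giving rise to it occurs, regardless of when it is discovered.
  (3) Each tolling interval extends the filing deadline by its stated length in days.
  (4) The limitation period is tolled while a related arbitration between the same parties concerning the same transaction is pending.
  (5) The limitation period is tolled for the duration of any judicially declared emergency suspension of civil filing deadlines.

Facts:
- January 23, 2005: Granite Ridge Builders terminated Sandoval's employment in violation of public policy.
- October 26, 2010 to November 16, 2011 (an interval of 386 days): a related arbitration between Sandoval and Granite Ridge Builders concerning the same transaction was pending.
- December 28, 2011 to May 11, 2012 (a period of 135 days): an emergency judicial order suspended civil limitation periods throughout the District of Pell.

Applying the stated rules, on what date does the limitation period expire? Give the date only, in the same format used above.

The cause of action accrued on January 23, 2005, the date of the act.
6 years from January 23, 2005 is January 23, 2011.
Because the pending related arbitration ran from October 26, 2010 to November 16, 2011, the deadline is extended by 386 days to February 13, 2012.
Because the emergency suspension of filing deadlines ran from December 28, 2011 to May 11, 2012, the deadline is extended by 135 days to June 27, 2012.

June 27, 2012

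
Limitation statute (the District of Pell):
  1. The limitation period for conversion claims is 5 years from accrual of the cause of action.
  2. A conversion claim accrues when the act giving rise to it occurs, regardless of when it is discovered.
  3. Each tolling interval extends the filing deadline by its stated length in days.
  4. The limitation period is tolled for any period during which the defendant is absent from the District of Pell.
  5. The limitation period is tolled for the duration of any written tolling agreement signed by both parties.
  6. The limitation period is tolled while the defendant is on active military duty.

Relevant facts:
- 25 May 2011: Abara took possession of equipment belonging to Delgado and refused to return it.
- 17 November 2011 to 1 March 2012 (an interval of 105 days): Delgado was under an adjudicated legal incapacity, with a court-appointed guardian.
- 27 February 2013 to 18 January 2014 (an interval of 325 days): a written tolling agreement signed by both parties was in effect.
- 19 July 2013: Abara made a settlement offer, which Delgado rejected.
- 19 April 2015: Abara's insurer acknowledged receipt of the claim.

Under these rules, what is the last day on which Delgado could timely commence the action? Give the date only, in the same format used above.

15 April 2017

The limitation period began to run on 25 May 2011.
The untolled deadline — 5 years after 25 May 2011 — is 25 May 2016.
Because the written tolling agreement ran from 27 February 2013 to 18 January 2014, the deadline is extended by 325 days to 15 April 2017.
Although the plaintiff's incapacity ran from 17 November 2011 to 1 March 2012, the stated rules do not make that a tolling event, so it is disregarded.
None of the other events listed affects the running of the period under the stated rules.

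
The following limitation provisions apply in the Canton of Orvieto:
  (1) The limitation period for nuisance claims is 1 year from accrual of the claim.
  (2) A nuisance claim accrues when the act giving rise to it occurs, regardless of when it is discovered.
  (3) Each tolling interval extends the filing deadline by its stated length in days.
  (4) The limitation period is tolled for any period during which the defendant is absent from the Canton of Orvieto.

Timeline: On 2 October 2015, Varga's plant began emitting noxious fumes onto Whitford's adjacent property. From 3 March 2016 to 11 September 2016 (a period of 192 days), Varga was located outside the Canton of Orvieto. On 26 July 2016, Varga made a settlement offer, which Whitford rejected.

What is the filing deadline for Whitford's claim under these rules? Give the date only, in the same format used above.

The claim accrued on 2 October 2015, the date of the act.
The untolled deadline — 1 year after 2 October 2015 — is 2 October 2016.
The defendant's absence from the jurisdiction from 3 March 2016 to 11 September 2016 tolled the period for 192 days, extending the deadline to 12 April 2017.
None of the other events listed affects the running of the period under the stated rules.

12 April 2017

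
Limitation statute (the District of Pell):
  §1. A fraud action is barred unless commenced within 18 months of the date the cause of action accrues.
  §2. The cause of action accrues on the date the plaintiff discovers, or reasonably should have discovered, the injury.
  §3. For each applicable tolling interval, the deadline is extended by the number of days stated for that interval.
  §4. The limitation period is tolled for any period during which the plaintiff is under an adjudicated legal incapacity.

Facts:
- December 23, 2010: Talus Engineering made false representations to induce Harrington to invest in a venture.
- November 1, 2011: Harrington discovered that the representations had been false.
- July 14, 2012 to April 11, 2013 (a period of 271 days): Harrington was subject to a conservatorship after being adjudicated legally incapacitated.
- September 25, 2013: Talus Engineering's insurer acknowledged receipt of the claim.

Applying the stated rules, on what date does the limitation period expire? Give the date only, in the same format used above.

January 27, 2014

The claim did not accrue until Harrington discovered the injury on November 1, 2011; the December 23, 2010 act date does not start the clock under the stated rule.
18 months from November 1, 2011 is May 1, 2013.
Because the plaintiff's legal incapacity ran from July 14, 2012 to April 11, 2013, the deadline is extended by 271 days to January 27, 2014.
None of the other events listed affects the running of the period under the stated rules.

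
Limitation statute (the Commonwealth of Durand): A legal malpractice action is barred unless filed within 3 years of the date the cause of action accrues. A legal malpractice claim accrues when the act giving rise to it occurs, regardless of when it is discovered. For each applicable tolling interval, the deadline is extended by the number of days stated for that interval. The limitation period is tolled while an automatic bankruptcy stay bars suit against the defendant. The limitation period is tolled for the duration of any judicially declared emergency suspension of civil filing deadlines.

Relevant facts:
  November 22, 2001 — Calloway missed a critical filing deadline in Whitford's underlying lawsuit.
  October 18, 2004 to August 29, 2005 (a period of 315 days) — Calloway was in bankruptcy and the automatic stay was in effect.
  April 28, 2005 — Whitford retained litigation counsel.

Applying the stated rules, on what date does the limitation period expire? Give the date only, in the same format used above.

The cause of action accrued on November 22, 2001, the date of the act.
Adding the 3 years base period to November 22, 2001 gives a deadline of November 22, 2004, before any tolling.
The period was tolled for 315 days by the automatic bankruptcy stay (October 18, 2004 to August 29, 2005), pushing the deadline to October 3, 2005.
The other events in the timeline have no effect on the limitation period under the stated rules.

October 3, 2005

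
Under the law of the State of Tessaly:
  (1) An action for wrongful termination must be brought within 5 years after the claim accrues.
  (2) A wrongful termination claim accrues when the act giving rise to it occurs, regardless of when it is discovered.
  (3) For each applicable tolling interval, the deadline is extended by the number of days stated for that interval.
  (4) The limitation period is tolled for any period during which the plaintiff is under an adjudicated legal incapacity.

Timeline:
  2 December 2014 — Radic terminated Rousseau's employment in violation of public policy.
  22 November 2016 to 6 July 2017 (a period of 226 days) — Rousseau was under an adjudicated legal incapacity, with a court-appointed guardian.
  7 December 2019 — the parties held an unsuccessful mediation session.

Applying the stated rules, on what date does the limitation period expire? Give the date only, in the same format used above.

15 July 2020

The limitation period began to run on 2 December 2014.
5 years from 2 December 2014 is 2 December 2019.
Because the plaintiff's legal incapacity ran from 22 November 2016 to 6 July 2017, the deadline is extended by 226 days to 15 July 2020.
None of the other events listed affects the running of the period under the stated rules.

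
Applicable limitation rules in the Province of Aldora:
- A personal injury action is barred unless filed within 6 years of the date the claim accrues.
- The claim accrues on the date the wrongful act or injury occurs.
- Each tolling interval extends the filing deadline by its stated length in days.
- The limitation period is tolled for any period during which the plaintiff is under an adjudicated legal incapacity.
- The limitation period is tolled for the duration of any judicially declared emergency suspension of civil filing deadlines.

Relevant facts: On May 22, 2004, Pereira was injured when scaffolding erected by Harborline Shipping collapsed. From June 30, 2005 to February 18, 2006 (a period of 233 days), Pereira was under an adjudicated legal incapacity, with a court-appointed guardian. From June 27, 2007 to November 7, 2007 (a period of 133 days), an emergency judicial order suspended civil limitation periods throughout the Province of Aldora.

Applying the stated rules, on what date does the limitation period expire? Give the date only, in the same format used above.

The claim accrued on May 22, 2004, the date of the act.
The untolled deadline — 6 years after May 22, 2004 — is May 22, 2010.
The period was tolled for 233 days by the plaintiff's legal incapacity (June 30, 2005 to February 18, 2006), pushing the deadline to January 10, 2011.
The period was tolled for 133 days by the emergency suspension of filing deadlines (June 27, 2007 to November 7, 2007), pushing the deadline to May 23, 2011.

May 23, 2011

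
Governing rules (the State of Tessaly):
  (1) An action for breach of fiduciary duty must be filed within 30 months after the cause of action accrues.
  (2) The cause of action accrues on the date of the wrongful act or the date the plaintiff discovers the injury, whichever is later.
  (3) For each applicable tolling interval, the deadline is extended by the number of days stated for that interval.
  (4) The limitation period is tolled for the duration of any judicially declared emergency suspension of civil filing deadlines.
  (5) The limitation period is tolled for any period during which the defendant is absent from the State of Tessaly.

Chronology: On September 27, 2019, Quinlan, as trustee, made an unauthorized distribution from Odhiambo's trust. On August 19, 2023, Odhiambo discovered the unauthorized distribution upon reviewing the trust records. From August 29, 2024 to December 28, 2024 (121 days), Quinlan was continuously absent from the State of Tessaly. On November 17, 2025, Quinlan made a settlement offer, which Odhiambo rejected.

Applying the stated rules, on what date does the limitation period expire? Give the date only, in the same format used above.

The claim accrued on August 19, 2023 — the later of the September 27, 2019 act and the August 19, 2023 discovery.
The untolled deadline — 30 months after August 19, 2023 — is February 19, 2026.
Because the defendant's absence from the jurisdiction ran from August 29, 2024 to December 28, 2024, the deadline is extended by 121 days to June 20, 2026.
None of the other events listed affects the running of the period under the stated rules.

June 20, 2026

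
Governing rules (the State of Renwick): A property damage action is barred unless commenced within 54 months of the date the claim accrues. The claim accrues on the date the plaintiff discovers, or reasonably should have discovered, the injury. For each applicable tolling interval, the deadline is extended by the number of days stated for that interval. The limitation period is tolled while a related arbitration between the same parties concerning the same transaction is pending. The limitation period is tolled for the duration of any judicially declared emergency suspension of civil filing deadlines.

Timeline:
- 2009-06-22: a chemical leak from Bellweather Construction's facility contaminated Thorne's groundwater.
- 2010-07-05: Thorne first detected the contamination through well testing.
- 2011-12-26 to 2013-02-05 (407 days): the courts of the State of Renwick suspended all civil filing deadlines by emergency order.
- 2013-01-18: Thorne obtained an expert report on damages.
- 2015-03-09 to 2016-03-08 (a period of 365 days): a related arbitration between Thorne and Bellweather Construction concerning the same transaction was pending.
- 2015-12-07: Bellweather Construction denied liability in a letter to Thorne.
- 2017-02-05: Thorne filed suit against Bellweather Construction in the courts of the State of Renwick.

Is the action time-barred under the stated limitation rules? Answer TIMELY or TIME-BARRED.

Under the discovery rule, the claim accrued on 2010-07-05, when Thorne discovered the injury — not on the 2009-06-22 date of the underlying act.
Adding the 54 months base period to 2010-07-05 gives a deadline of 2015-01-05, before any tolling.
The emergency suspension of filing deadlines from 2011-12-26 to 2013-02-05 tolled the period for 407 days, extending the deadline to 2016-02-16.
The pending related arbitration from 2015-03-09 to 2016-03-08 tolled the period for 365 days, extending the deadline to 2017-02-15.
None of the other events listed affects the running of the period under the stated rules.
Filing on 2017-02-05 beat the 2017-02-15 deadline — the action is timely.

TIMELY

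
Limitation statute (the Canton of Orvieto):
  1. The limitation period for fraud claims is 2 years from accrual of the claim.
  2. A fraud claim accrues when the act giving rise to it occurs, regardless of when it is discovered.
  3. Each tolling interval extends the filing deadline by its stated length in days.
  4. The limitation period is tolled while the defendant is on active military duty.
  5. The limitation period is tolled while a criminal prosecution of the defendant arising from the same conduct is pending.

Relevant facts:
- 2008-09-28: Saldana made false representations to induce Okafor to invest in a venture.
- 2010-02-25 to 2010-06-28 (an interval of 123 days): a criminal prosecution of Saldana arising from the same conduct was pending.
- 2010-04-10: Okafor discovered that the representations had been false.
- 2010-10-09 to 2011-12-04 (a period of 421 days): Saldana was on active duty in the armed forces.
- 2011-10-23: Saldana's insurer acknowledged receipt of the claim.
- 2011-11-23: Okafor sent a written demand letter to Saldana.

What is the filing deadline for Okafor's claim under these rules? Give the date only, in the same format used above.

Accrual is governed by the date of the act, so the period began to run on 2008-09-28; the later discovery on 2010-04-10 is irrelevant under the stated rule.
Adding the 2 years base period to 2008-09-28 gives a deadline of 2010-09-28, before any tolling.
The period was tolled for 123 days by the pending criminal prosecution (2010-02-25 to 2010-06-28), pushing the deadline to 2011-01-29.
The period was tolled for 421 days by the defendant's active military service (2010-10-09 to 2011-12-04), pushing the deadline to 2012-03-25.
Nothing else in the chronology tolls or restarts the period.

2012-03-25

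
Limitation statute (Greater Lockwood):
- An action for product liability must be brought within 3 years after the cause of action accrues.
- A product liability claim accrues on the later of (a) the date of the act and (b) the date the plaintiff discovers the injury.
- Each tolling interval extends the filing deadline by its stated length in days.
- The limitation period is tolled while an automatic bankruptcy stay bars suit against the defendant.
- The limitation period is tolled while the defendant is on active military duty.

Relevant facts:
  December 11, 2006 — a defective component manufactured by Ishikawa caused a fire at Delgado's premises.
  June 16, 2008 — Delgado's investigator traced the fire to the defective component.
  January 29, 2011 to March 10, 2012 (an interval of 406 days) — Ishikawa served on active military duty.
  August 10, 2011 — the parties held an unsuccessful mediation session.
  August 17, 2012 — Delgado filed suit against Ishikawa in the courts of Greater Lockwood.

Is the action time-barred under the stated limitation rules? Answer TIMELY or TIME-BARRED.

TIME-BARRED

The claim accrued on June 16, 2008 — the later of the December 11, 2006 act and the June 16, 2008 discovery.
3 years from June 16, 2008 is June 16, 2011.
Because the defendant's active military service ran from January 29, 2011 to March 10, 2012, the deadline is extended by 406 days to July 26, 2012.
The other events in the timeline have no effect on the limitation period under the stated rules.
The August 17, 2012 filing falls after the July 26, 2012 deadline; the claim is time-barred.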